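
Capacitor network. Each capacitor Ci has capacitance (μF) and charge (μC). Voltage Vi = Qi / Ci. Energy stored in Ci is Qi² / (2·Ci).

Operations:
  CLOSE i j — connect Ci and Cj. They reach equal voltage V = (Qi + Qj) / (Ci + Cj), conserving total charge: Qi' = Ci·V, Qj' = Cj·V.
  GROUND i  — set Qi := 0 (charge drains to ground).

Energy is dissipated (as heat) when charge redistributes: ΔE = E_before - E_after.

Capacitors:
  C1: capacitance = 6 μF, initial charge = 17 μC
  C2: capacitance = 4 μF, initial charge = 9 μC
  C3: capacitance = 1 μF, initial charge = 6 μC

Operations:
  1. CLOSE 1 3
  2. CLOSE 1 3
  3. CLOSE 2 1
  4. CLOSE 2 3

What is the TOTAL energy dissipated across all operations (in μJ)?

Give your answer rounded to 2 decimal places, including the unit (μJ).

Initial: C1(6μF, Q=17μC, V=2.83V), C2(4μF, Q=9μC, V=2.25V), C3(1μF, Q=6μC, V=6.00V)
Op 1: CLOSE 1-3: Q_total=23.00, C_total=7.00, V=3.29; Q1=19.71, Q3=3.29; dissipated=4.298
Op 2: CLOSE 1-3: Q_total=23.00, C_total=7.00, V=3.29; Q1=19.71, Q3=3.29; dissipated=0.000
Op 3: CLOSE 2-1: Q_total=28.71, C_total=10.00, V=2.87; Q2=11.49, Q1=17.23; dissipated=1.287
Op 4: CLOSE 2-3: Q_total=14.77, C_total=5.00, V=2.95; Q2=11.82, Q3=2.95; dissipated=0.069
Total dissipated: 5.654 μJ

Answer: 5.65 μJ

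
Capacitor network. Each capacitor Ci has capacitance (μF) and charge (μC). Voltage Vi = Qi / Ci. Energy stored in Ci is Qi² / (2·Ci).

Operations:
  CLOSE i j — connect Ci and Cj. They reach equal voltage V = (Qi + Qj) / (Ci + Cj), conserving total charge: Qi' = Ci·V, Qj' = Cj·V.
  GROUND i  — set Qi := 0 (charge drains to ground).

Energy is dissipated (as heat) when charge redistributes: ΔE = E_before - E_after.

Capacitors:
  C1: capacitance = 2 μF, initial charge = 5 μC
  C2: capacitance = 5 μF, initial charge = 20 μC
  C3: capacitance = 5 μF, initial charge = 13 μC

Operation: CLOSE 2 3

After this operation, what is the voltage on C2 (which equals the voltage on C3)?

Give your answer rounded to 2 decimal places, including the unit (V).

Answer: 3.30 V

Derivation:
Initial: C1(2μF, Q=5μC, V=2.50V), C2(5μF, Q=20μC, V=4.00V), C3(5μF, Q=13μC, V=2.60V)
Op 1: CLOSE 2-3: Q_total=33.00, C_total=10.00, V=3.30; Q2=16.50, Q3=16.50; dissipated=2.450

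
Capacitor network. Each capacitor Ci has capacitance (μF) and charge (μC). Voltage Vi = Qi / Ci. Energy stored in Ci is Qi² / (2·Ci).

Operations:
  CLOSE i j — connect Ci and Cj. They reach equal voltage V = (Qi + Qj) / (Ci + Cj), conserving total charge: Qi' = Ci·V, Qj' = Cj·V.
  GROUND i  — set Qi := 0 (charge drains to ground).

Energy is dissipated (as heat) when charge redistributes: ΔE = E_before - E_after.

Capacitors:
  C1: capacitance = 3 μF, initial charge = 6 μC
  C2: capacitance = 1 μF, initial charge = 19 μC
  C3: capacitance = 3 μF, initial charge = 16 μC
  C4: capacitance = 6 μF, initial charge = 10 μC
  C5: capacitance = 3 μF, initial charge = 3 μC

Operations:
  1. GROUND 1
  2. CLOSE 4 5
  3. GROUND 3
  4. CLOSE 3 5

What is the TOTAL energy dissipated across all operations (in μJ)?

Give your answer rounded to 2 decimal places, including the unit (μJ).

Initial: C1(3μF, Q=6μC, V=2.00V), C2(1μF, Q=19μC, V=19.00V), C3(3μF, Q=16μC, V=5.33V), C4(6μF, Q=10μC, V=1.67V), C5(3μF, Q=3μC, V=1.00V)
Op 1: GROUND 1: Q1=0; energy lost=6.000
Op 2: CLOSE 4-5: Q_total=13.00, C_total=9.00, V=1.44; Q4=8.67, Q5=4.33; dissipated=0.444
Op 3: GROUND 3: Q3=0; energy lost=42.667
Op 4: CLOSE 3-5: Q_total=4.33, C_total=6.00, V=0.72; Q3=2.17, Q5=2.17; dissipated=1.565
Total dissipated: 50.676 μJ

Answer: 50.68 μJ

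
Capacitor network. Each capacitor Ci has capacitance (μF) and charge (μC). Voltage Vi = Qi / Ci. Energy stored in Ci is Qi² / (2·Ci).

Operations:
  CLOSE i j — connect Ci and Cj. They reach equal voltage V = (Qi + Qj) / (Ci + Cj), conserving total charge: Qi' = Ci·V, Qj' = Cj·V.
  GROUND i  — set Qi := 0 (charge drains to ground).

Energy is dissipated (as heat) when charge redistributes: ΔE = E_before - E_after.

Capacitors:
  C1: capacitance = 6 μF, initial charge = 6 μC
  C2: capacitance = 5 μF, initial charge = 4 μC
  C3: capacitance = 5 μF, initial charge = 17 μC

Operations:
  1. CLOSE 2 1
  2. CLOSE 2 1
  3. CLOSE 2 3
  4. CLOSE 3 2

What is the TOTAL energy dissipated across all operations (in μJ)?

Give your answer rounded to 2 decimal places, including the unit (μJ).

Initial: C1(6μF, Q=6μC, V=1.00V), C2(5μF, Q=4μC, V=0.80V), C3(5μF, Q=17μC, V=3.40V)
Op 1: CLOSE 2-1: Q_total=10.00, C_total=11.00, V=0.91; Q2=4.55, Q1=5.45; dissipated=0.055
Op 2: CLOSE 2-1: Q_total=10.00, C_total=11.00, V=0.91; Q2=4.55, Q1=5.45; dissipated=0.000
Op 3: CLOSE 2-3: Q_total=21.55, C_total=10.00, V=2.15; Q2=10.77, Q3=10.77; dissipated=7.756
Op 4: CLOSE 3-2: Q_total=21.55, C_total=10.00, V=2.15; Q3=10.77, Q2=10.77; dissipated=0.000
Total dissipated: 7.810 μJ

Answer: 7.81 μJ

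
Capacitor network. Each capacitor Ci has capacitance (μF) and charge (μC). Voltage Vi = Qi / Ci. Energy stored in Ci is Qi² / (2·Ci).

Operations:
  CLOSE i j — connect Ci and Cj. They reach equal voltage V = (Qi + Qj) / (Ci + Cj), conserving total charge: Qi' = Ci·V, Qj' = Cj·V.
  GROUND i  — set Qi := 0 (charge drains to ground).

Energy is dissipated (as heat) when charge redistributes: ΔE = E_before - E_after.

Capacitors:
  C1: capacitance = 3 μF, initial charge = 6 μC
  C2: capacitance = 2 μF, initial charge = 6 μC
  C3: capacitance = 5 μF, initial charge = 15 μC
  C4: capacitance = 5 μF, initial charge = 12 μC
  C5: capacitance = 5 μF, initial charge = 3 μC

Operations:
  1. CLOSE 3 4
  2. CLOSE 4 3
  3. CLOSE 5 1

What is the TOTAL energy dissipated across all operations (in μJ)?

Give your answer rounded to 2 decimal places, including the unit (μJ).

Initial: C1(3μF, Q=6μC, V=2.00V), C2(2μF, Q=6μC, V=3.00V), C3(5μF, Q=15μC, V=3.00V), C4(5μF, Q=12μC, V=2.40V), C5(5μF, Q=3μC, V=0.60V)
Op 1: CLOSE 3-4: Q_total=27.00, C_total=10.00, V=2.70; Q3=13.50, Q4=13.50; dissipated=0.450
Op 2: CLOSE 4-3: Q_total=27.00, C_total=10.00, V=2.70; Q4=13.50, Q3=13.50; dissipated=0.000
Op 3: CLOSE 5-1: Q_total=9.00, C_total=8.00, V=1.12; Q5=5.62, Q1=3.38; dissipated=1.837
Total dissipated: 2.288 μJ

Answer: 2.29 μJ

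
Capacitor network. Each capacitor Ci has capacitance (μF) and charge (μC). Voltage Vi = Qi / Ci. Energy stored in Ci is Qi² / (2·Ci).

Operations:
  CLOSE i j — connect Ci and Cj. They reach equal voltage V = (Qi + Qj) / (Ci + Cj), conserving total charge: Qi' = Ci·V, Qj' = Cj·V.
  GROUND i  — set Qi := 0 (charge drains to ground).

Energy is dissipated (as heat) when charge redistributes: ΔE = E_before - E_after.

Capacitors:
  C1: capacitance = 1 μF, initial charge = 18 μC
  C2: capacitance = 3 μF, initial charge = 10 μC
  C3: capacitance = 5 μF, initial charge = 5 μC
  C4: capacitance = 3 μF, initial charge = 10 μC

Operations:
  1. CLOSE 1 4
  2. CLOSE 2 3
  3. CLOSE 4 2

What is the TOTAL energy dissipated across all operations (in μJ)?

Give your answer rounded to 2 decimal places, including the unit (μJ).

Answer: 105.47 μJ

Derivation:
Initial: C1(1μF, Q=18μC, V=18.00V), C2(3μF, Q=10μC, V=3.33V), C3(5μF, Q=5μC, V=1.00V), C4(3μF, Q=10μC, V=3.33V)
Op 1: CLOSE 1-4: Q_total=28.00, C_total=4.00, V=7.00; Q1=7.00, Q4=21.00; dissipated=80.667
Op 2: CLOSE 2-3: Q_total=15.00, C_total=8.00, V=1.88; Q2=5.62, Q3=9.38; dissipated=5.104
Op 3: CLOSE 4-2: Q_total=26.62, C_total=6.00, V=4.44; Q4=13.31, Q2=13.31; dissipated=19.699
Total dissipated: 105.470 μJ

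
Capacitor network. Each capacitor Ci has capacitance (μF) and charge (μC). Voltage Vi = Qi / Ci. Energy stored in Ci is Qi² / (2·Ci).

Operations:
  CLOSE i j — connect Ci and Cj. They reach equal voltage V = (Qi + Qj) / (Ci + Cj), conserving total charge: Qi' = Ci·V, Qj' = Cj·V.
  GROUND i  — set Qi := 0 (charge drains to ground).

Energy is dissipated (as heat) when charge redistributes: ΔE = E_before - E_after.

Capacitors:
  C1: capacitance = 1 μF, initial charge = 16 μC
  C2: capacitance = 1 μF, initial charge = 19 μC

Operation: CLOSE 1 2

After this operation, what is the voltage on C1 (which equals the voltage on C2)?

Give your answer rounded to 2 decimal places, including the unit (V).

Initial: C1(1μF, Q=16μC, V=16.00V), C2(1μF, Q=19μC, V=19.00V)
Op 1: CLOSE 1-2: Q_total=35.00, C_total=2.00, V=17.50; Q1=17.50, Q2=17.50; dissipated=2.250

Answer: 17.50 V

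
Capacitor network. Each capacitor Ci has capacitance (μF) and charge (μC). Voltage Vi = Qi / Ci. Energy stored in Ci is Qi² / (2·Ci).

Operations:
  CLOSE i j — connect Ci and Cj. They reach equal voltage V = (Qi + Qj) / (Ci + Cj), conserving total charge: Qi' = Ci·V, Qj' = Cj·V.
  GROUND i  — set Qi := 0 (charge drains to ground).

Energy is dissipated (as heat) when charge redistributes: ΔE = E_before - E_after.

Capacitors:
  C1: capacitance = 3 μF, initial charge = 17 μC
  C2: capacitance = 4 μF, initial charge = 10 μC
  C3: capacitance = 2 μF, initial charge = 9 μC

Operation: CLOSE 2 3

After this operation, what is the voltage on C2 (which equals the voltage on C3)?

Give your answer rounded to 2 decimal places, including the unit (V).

Answer: 3.17 V

Derivation:
Initial: C1(3μF, Q=17μC, V=5.67V), C2(4μF, Q=10μC, V=2.50V), C3(2μF, Q=9μC, V=4.50V)
Op 1: CLOSE 2-3: Q_total=19.00, C_total=6.00, V=3.17; Q2=12.67, Q3=6.33; dissipated=2.667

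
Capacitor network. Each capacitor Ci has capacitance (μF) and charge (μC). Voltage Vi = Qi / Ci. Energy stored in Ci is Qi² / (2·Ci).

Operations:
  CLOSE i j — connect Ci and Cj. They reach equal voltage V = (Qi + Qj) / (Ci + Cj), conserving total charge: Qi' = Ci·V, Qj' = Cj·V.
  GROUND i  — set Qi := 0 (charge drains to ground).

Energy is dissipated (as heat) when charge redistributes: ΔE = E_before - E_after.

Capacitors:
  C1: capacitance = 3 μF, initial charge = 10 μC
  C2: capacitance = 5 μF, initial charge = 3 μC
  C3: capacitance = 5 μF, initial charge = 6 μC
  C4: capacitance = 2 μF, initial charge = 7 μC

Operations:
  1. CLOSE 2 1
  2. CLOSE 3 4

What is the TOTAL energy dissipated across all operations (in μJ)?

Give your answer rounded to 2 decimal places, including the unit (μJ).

Answer: 10.78 μJ

Derivation:
Initial: C1(3μF, Q=10μC, V=3.33V), C2(5μF, Q=3μC, V=0.60V), C3(5μF, Q=6μC, V=1.20V), C4(2μF, Q=7μC, V=3.50V)
Op 1: CLOSE 2-1: Q_total=13.00, C_total=8.00, V=1.62; Q2=8.12, Q1=4.88; dissipated=7.004
Op 2: CLOSE 3-4: Q_total=13.00, C_total=7.00, V=1.86; Q3=9.29, Q4=3.71; dissipated=3.779
Total dissipated: 10.783 μJ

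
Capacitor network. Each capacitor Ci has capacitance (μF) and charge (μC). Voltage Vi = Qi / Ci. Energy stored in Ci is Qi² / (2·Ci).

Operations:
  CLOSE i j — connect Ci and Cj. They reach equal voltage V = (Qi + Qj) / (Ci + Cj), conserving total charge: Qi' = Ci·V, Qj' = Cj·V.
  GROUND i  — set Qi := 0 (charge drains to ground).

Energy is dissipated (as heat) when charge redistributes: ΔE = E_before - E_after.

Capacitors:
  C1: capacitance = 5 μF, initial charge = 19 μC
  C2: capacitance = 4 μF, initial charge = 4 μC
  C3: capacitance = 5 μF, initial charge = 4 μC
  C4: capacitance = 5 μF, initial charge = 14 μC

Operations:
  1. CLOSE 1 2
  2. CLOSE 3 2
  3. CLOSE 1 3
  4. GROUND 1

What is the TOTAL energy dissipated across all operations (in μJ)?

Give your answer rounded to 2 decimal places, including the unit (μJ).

Initial: C1(5μF, Q=19μC, V=3.80V), C2(4μF, Q=4μC, V=1.00V), C3(5μF, Q=4μC, V=0.80V), C4(5μF, Q=14μC, V=2.80V)
Op 1: CLOSE 1-2: Q_total=23.00, C_total=9.00, V=2.56; Q1=12.78, Q2=10.22; dissipated=8.711
Op 2: CLOSE 3-2: Q_total=14.22, C_total=9.00, V=1.58; Q3=7.90, Q2=6.32; dissipated=3.424
Op 3: CLOSE 1-3: Q_total=20.68, C_total=10.00, V=2.07; Q1=10.34, Q3=10.34; dissipated=1.189
Op 4: GROUND 1: Q1=0; energy lost=10.691
Total dissipated: 24.015 μJ

Answer: 24.02 μJ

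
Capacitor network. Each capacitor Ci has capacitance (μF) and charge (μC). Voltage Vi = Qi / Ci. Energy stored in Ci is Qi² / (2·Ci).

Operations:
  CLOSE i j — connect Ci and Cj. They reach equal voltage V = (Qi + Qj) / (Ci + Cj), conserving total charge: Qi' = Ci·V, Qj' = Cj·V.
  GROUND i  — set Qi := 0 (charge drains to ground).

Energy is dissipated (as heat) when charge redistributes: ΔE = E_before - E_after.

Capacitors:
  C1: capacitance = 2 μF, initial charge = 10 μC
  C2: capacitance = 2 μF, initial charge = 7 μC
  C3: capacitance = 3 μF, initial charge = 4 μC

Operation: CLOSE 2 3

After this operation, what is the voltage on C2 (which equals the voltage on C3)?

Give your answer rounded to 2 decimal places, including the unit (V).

Answer: 2.20 V

Derivation:
Initial: C1(2μF, Q=10μC, V=5.00V), C2(2μF, Q=7μC, V=3.50V), C3(3μF, Q=4μC, V=1.33V)
Op 1: CLOSE 2-3: Q_total=11.00, C_total=5.00, V=2.20; Q2=4.40, Q3=6.60; dissipated=2.817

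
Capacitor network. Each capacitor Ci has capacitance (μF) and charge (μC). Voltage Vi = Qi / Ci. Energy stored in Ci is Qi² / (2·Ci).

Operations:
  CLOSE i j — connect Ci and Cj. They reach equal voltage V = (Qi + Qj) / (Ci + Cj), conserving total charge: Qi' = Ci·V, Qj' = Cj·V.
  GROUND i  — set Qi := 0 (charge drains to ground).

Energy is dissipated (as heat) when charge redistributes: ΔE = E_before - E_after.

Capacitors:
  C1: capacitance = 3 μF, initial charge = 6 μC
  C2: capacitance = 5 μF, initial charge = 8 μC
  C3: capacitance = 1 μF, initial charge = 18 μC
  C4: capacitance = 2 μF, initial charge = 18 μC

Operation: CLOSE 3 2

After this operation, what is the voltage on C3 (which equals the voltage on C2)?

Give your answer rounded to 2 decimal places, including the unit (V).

Initial: C1(3μF, Q=6μC, V=2.00V), C2(5μF, Q=8μC, V=1.60V), C3(1μF, Q=18μC, V=18.00V), C4(2μF, Q=18μC, V=9.00V)
Op 1: CLOSE 3-2: Q_total=26.00, C_total=6.00, V=4.33; Q3=4.33, Q2=21.67; dissipated=112.067

Answer: 4.33 V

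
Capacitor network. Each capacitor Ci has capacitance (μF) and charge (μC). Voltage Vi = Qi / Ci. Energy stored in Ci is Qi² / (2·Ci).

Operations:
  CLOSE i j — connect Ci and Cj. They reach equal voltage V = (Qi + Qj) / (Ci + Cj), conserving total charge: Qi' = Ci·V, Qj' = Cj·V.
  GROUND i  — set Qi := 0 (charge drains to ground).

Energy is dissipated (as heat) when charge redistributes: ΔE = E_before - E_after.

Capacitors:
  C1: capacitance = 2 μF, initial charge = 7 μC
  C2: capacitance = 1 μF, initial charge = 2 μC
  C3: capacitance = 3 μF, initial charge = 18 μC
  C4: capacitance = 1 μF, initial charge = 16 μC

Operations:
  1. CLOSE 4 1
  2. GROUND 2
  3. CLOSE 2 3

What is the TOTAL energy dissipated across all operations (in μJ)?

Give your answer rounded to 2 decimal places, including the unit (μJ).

Answer: 67.58 μJ

Derivation:
Initial: C1(2μF, Q=7μC, V=3.50V), C2(1μF, Q=2μC, V=2.00V), C3(3μF, Q=18μC, V=6.00V), C4(1μF, Q=16μC, V=16.00V)
Op 1: CLOSE 4-1: Q_total=23.00, C_total=3.00, V=7.67; Q4=7.67, Q1=15.33; dissipated=52.083
Op 2: GROUND 2: Q2=0; energy lost=2.000
Op 3: CLOSE 2-3: Q_total=18.00, C_total=4.00, V=4.50; Q2=4.50, Q3=13.50; dissipated=13.500
Total dissipated: 67.583 μJ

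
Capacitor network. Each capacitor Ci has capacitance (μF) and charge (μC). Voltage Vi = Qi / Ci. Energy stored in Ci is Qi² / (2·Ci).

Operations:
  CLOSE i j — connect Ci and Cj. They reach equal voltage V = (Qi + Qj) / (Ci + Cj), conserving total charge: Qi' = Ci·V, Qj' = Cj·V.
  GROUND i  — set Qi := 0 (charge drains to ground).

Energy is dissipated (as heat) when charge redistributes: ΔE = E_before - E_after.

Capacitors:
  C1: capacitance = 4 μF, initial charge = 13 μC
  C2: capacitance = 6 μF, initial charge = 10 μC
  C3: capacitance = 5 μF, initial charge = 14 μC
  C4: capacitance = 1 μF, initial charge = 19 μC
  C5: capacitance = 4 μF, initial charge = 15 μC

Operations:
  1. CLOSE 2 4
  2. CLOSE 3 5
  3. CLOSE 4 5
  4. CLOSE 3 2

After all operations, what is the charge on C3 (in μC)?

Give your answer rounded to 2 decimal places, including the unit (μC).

Answer: 18.62 μC

Derivation:
Initial: C1(4μF, Q=13μC, V=3.25V), C2(6μF, Q=10μC, V=1.67V), C3(5μF, Q=14μC, V=2.80V), C4(1μF, Q=19μC, V=19.00V), C5(4μF, Q=15μC, V=3.75V)
Op 1: CLOSE 2-4: Q_total=29.00, C_total=7.00, V=4.14; Q2=24.86, Q4=4.14; dissipated=128.762
Op 2: CLOSE 3-5: Q_total=29.00, C_total=9.00, V=3.22; Q3=16.11, Q5=12.89; dissipated=1.003
Op 3: CLOSE 4-5: Q_total=17.03, C_total=5.00, V=3.41; Q4=3.41, Q5=13.63; dissipated=0.339
Op 4: CLOSE 3-2: Q_total=40.97, C_total=11.00, V=3.72; Q3=18.62, Q2=22.35; dissipated=1.156
Final charges: Q1=13.00, Q2=22.35, Q3=18.62, Q4=3.41, Q5=13.63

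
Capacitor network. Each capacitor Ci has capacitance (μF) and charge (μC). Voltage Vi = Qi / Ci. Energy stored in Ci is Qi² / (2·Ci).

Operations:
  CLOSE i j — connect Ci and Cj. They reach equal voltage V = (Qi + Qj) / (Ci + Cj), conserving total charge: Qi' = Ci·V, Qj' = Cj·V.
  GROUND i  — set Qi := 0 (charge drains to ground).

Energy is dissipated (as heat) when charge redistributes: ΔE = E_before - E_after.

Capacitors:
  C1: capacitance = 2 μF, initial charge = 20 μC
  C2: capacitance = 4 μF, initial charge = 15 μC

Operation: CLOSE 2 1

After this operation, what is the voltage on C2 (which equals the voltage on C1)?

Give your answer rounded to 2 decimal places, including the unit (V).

Initial: C1(2μF, Q=20μC, V=10.00V), C2(4μF, Q=15μC, V=3.75V)
Op 1: CLOSE 2-1: Q_total=35.00, C_total=6.00, V=5.83; Q2=23.33, Q1=11.67; dissipated=26.042

Answer: 5.83 V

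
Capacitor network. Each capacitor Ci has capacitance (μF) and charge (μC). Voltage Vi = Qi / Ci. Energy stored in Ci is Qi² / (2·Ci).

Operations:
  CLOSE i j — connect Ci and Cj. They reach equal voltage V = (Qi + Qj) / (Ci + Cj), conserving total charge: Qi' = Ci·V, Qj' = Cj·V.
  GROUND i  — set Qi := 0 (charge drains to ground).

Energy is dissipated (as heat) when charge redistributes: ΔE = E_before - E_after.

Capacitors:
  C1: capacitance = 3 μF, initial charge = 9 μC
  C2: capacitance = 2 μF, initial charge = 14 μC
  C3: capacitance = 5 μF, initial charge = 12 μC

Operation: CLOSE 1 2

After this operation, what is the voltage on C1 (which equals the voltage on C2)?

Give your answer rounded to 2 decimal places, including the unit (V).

Initial: C1(3μF, Q=9μC, V=3.00V), C2(2μF, Q=14μC, V=7.00V), C3(5μF, Q=12μC, V=2.40V)
Op 1: CLOSE 1-2: Q_total=23.00, C_total=5.00, V=4.60; Q1=13.80, Q2=9.20; dissipated=9.600

Answer: 4.60 V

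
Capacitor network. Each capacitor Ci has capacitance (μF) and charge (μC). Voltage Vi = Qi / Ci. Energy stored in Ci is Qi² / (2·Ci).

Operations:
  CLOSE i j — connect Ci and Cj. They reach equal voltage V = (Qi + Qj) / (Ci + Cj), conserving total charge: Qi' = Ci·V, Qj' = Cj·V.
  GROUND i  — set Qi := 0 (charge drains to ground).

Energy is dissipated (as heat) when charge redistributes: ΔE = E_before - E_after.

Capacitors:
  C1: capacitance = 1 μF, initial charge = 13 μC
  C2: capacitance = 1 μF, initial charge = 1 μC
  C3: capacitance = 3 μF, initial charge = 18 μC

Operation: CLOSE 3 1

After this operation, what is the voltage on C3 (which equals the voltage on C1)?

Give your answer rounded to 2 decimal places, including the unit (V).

Answer: 7.75 V

Derivation:
Initial: C1(1μF, Q=13μC, V=13.00V), C2(1μF, Q=1μC, V=1.00V), C3(3μF, Q=18μC, V=6.00V)
Op 1: CLOSE 3-1: Q_total=31.00, C_total=4.00, V=7.75; Q3=23.25, Q1=7.75; dissipated=18.375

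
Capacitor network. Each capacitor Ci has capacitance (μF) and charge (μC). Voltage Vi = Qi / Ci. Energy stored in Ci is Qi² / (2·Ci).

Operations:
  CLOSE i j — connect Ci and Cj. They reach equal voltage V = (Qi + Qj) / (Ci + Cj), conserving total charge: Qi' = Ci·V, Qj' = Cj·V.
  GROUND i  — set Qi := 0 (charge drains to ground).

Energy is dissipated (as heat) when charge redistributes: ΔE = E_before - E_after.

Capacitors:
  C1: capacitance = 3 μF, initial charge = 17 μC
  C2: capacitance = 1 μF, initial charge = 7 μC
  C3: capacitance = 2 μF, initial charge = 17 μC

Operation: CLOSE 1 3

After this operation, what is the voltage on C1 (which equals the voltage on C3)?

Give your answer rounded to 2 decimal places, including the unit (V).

Initial: C1(3μF, Q=17μC, V=5.67V), C2(1μF, Q=7μC, V=7.00V), C3(2μF, Q=17μC, V=8.50V)
Op 1: CLOSE 1-3: Q_total=34.00, C_total=5.00, V=6.80; Q1=20.40, Q3=13.60; dissipated=4.817

Answer: 6.80 V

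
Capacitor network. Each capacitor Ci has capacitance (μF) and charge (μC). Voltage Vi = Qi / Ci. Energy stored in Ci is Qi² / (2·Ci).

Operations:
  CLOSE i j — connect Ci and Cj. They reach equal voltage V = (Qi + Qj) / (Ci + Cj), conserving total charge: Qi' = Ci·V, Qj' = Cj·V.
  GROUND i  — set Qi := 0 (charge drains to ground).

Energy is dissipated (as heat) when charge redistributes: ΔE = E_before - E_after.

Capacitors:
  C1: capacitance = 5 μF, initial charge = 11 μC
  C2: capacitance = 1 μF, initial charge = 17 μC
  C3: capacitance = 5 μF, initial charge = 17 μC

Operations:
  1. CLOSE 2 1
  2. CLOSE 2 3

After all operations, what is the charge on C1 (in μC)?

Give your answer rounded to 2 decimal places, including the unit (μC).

Initial: C1(5μF, Q=11μC, V=2.20V), C2(1μF, Q=17μC, V=17.00V), C3(5μF, Q=17μC, V=3.40V)
Op 1: CLOSE 2-1: Q_total=28.00, C_total=6.00, V=4.67; Q2=4.67, Q1=23.33; dissipated=91.267
Op 2: CLOSE 2-3: Q_total=21.67, C_total=6.00, V=3.61; Q2=3.61, Q3=18.06; dissipated=0.669
Final charges: Q1=23.33, Q2=3.61, Q3=18.06

Answer: 23.33 μC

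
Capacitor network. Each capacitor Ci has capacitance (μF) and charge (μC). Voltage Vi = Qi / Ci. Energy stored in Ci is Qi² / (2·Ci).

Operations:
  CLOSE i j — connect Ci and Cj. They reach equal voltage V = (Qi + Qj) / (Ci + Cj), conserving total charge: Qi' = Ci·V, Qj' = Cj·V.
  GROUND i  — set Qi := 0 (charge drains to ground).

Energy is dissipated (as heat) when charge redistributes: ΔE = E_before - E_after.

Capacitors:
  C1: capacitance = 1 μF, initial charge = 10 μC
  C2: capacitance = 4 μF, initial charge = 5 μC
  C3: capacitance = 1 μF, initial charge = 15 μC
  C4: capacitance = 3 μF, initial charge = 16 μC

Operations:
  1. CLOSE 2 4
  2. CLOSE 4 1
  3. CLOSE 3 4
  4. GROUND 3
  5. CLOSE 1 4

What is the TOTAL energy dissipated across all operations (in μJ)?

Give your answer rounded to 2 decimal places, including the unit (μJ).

Answer: 101.26 μJ

Derivation:
Initial: C1(1μF, Q=10μC, V=10.00V), C2(4μF, Q=5μC, V=1.25V), C3(1μF, Q=15μC, V=15.00V), C4(3μF, Q=16μC, V=5.33V)
Op 1: CLOSE 2-4: Q_total=21.00, C_total=7.00, V=3.00; Q2=12.00, Q4=9.00; dissipated=14.292
Op 2: CLOSE 4-1: Q_total=19.00, C_total=4.00, V=4.75; Q4=14.25, Q1=4.75; dissipated=18.375
Op 3: CLOSE 3-4: Q_total=29.25, C_total=4.00, V=7.31; Q3=7.31, Q4=21.94; dissipated=39.398
Op 4: GROUND 3: Q3=0; energy lost=26.736
Op 5: CLOSE 1-4: Q_total=26.69, C_total=4.00, V=6.67; Q1=6.67, Q4=20.02; dissipated=2.462
Total dissipated: 101.264 μJ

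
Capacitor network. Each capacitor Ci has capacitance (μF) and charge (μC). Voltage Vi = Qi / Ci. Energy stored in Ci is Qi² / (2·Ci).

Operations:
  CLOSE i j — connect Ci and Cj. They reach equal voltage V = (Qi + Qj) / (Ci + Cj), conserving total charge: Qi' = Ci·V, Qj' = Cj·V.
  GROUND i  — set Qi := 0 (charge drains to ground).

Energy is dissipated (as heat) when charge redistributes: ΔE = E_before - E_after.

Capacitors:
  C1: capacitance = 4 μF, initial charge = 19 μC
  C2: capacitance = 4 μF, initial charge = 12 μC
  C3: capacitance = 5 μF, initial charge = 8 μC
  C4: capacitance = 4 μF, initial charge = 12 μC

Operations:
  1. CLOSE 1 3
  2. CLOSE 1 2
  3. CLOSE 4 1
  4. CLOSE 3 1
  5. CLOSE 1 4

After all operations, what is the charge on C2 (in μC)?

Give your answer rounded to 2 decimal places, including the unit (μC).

Answer: 12.00 μC

Derivation:
Initial: C1(4μF, Q=19μC, V=4.75V), C2(4μF, Q=12μC, V=3.00V), C3(5μF, Q=8μC, V=1.60V), C4(4μF, Q=12μC, V=3.00V)
Op 1: CLOSE 1-3: Q_total=27.00, C_total=9.00, V=3.00; Q1=12.00, Q3=15.00; dissipated=11.025
Op 2: CLOSE 1-2: Q_total=24.00, C_total=8.00, V=3.00; Q1=12.00, Q2=12.00; dissipated=0.000
Op 3: CLOSE 4-1: Q_total=24.00, C_total=8.00, V=3.00; Q4=12.00, Q1=12.00; dissipated=0.000
Op 4: CLOSE 3-1: Q_total=27.00, C_total=9.00, V=3.00; Q3=15.00, Q1=12.00; dissipated=0.000
Op 5: CLOSE 1-4: Q_total=24.00, C_total=8.00, V=3.00; Q1=12.00, Q4=12.00; dissipated=0.000
Final charges: Q1=12.00, Q2=12.00, Q3=15.00, Q4=12.00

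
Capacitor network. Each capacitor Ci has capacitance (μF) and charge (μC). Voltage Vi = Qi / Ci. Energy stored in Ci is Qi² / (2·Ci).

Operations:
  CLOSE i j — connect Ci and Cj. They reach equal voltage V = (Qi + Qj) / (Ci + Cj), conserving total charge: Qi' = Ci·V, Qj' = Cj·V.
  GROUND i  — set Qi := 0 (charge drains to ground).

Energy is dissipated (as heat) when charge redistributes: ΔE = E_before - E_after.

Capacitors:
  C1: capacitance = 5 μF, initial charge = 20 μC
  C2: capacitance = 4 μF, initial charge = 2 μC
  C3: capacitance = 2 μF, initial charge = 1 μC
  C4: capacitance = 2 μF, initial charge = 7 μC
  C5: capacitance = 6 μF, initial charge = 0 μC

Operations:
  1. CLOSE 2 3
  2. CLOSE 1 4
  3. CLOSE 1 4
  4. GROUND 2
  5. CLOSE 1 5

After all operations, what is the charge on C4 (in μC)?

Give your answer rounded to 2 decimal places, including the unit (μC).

Initial: C1(5μF, Q=20μC, V=4.00V), C2(4μF, Q=2μC, V=0.50V), C3(2μF, Q=1μC, V=0.50V), C4(2μF, Q=7μC, V=3.50V), C5(6μF, Q=0μC, V=0.00V)
Op 1: CLOSE 2-3: Q_total=3.00, C_total=6.00, V=0.50; Q2=2.00, Q3=1.00; dissipated=0.000
Op 2: CLOSE 1-4: Q_total=27.00, C_total=7.00, V=3.86; Q1=19.29, Q4=7.71; dissipated=0.179
Op 3: CLOSE 1-4: Q_total=27.00, C_total=7.00, V=3.86; Q1=19.29, Q4=7.71; dissipated=0.000
Op 4: GROUND 2: Q2=0; energy lost=0.500
Op 5: CLOSE 1-5: Q_total=19.29, C_total=11.00, V=1.75; Q1=8.77, Q5=10.52; dissipated=20.288
Final charges: Q1=8.77, Q2=0.00, Q3=1.00, Q4=7.71, Q5=10.52

Answer: 7.71 μC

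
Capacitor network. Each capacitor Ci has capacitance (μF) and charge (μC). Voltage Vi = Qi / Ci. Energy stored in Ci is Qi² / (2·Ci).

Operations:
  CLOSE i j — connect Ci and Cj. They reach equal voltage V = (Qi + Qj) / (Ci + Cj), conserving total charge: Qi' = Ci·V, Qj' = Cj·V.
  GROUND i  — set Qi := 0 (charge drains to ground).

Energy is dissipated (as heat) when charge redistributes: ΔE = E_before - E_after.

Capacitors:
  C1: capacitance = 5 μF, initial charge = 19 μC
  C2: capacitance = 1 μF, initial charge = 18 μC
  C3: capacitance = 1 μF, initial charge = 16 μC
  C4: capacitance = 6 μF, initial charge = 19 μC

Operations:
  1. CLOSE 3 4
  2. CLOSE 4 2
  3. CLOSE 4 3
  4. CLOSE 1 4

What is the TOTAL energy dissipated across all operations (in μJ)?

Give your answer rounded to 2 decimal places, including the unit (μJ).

Answer: 155.12 μJ

Derivation:
Initial: C1(5μF, Q=19μC, V=3.80V), C2(1μF, Q=18μC, V=18.00V), C3(1μF, Q=16μC, V=16.00V), C4(6μF, Q=19μC, V=3.17V)
Op 1: CLOSE 3-4: Q_total=35.00, C_total=7.00, V=5.00; Q3=5.00, Q4=30.00; dissipated=70.583
Op 2: CLOSE 4-2: Q_total=48.00, C_total=7.00, V=6.86; Q4=41.14, Q2=6.86; dissipated=72.429
Op 3: CLOSE 4-3: Q_total=46.14, C_total=7.00, V=6.59; Q4=39.55, Q3=6.59; dissipated=1.478
Op 4: CLOSE 1-4: Q_total=58.55, C_total=11.00, V=5.32; Q1=26.61, Q4=31.94; dissipated=10.629
Total dissipated: 155.119 μJ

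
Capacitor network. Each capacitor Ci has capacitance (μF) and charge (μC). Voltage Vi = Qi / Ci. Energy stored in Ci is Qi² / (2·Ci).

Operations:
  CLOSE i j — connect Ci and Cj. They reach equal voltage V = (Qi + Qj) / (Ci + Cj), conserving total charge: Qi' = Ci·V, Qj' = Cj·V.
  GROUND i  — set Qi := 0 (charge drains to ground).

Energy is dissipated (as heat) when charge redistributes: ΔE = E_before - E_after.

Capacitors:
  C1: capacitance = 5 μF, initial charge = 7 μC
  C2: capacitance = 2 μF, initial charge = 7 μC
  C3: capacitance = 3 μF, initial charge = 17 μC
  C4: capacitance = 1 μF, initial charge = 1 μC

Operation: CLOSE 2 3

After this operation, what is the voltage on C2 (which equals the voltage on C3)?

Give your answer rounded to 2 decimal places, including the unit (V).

Initial: C1(5μF, Q=7μC, V=1.40V), C2(2μF, Q=7μC, V=3.50V), C3(3μF, Q=17μC, V=5.67V), C4(1μF, Q=1μC, V=1.00V)
Op 1: CLOSE 2-3: Q_total=24.00, C_total=5.00, V=4.80; Q2=9.60, Q3=14.40; dissipated=2.817

Answer: 4.80 V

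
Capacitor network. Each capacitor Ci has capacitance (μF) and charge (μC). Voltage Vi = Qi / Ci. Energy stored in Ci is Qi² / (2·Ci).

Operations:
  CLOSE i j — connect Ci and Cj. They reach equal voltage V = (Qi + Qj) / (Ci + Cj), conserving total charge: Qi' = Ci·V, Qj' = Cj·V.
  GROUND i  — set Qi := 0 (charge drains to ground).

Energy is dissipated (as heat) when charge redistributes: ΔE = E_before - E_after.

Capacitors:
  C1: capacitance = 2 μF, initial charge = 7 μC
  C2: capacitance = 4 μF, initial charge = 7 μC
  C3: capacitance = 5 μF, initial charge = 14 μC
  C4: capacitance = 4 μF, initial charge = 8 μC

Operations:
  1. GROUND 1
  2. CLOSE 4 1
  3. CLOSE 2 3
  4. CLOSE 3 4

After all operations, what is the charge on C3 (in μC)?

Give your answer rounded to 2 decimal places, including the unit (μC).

Initial: C1(2μF, Q=7μC, V=3.50V), C2(4μF, Q=7μC, V=1.75V), C3(5μF, Q=14μC, V=2.80V), C4(4μF, Q=8μC, V=2.00V)
Op 1: GROUND 1: Q1=0; energy lost=12.250
Op 2: CLOSE 4-1: Q_total=8.00, C_total=6.00, V=1.33; Q4=5.33, Q1=2.67; dissipated=2.667
Op 3: CLOSE 2-3: Q_total=21.00, C_total=9.00, V=2.33; Q2=9.33, Q3=11.67; dissipated=1.225
Op 4: CLOSE 3-4: Q_total=17.00, C_total=9.00, V=1.89; Q3=9.44, Q4=7.56; dissipated=1.111
Final charges: Q1=2.67, Q2=9.33, Q3=9.44, Q4=7.56

Answer: 9.44 μC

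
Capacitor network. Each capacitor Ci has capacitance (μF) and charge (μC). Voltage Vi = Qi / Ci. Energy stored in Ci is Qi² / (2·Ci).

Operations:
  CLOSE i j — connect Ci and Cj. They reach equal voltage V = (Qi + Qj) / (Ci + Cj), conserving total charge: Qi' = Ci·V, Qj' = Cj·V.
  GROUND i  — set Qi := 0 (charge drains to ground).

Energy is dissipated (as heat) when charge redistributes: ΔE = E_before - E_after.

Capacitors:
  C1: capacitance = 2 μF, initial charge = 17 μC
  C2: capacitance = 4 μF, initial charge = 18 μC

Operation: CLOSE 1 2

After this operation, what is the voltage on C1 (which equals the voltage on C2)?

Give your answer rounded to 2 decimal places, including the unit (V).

Answer: 5.83 V

Derivation:
Initial: C1(2μF, Q=17μC, V=8.50V), C2(4μF, Q=18μC, V=4.50V)
Op 1: CLOSE 1-2: Q_total=35.00, C_total=6.00, V=5.83; Q1=11.67, Q2=23.33; dissipated=10.667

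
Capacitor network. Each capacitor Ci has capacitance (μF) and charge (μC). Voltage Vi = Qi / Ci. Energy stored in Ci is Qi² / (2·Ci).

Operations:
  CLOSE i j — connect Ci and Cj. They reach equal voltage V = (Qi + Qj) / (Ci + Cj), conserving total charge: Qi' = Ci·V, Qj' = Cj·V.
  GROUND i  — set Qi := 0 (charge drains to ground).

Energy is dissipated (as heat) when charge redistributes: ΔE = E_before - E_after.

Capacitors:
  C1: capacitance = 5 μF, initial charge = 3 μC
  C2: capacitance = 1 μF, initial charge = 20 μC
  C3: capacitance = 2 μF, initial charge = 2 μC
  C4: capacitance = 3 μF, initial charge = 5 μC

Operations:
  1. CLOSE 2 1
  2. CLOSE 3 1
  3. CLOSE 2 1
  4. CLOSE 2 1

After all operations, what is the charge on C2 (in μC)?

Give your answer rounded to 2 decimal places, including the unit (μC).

Answer: 3.16 μC

Derivation:
Initial: C1(5μF, Q=3μC, V=0.60V), C2(1μF, Q=20μC, V=20.00V), C3(2μF, Q=2μC, V=1.00V), C4(3μF, Q=5μC, V=1.67V)
Op 1: CLOSE 2-1: Q_total=23.00, C_total=6.00, V=3.83; Q2=3.83, Q1=19.17; dissipated=156.817
Op 2: CLOSE 3-1: Q_total=21.17, C_total=7.00, V=3.02; Q3=6.05, Q1=15.12; dissipated=5.734
Op 3: CLOSE 2-1: Q_total=18.95, C_total=6.00, V=3.16; Q2=3.16, Q1=15.79; dissipated=0.273
Op 4: CLOSE 2-1: Q_total=18.95, C_total=6.00, V=3.16; Q2=3.16, Q1=15.79; dissipated=0.000
Final charges: Q1=15.79, Q2=3.16, Q3=6.05, Q4=5.00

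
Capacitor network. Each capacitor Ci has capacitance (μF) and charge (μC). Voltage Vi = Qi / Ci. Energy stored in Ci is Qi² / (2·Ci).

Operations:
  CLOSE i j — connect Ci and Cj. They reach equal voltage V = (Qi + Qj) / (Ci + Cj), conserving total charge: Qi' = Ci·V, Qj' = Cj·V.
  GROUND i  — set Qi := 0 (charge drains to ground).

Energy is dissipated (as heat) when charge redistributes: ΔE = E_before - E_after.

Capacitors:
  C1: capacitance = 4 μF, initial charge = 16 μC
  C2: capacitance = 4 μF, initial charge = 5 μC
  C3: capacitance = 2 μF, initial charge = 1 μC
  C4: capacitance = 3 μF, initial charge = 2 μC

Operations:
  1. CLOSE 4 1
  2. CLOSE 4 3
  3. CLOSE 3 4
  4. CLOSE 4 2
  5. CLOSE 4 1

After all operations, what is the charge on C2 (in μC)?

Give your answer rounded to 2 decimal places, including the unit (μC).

Answer: 5.84 μC

Derivation:
Initial: C1(4μF, Q=16μC, V=4.00V), C2(4μF, Q=5μC, V=1.25V), C3(2μF, Q=1μC, V=0.50V), C4(3μF, Q=2μC, V=0.67V)
Op 1: CLOSE 4-1: Q_total=18.00, C_total=7.00, V=2.57; Q4=7.71, Q1=10.29; dissipated=9.524
Op 2: CLOSE 4-3: Q_total=8.71, C_total=5.00, V=1.74; Q4=5.23, Q3=3.49; dissipated=2.574
Op 3: CLOSE 3-4: Q_total=8.71, C_total=5.00, V=1.74; Q3=3.49, Q4=5.23; dissipated=0.000
Op 4: CLOSE 4-2: Q_total=10.23, C_total=7.00, V=1.46; Q4=4.38, Q2=5.84; dissipated=0.208
Op 5: CLOSE 4-1: Q_total=14.67, C_total=7.00, V=2.10; Q4=6.29, Q1=8.38; dissipated=1.056
Final charges: Q1=8.38, Q2=5.84, Q3=3.49, Q4=6.29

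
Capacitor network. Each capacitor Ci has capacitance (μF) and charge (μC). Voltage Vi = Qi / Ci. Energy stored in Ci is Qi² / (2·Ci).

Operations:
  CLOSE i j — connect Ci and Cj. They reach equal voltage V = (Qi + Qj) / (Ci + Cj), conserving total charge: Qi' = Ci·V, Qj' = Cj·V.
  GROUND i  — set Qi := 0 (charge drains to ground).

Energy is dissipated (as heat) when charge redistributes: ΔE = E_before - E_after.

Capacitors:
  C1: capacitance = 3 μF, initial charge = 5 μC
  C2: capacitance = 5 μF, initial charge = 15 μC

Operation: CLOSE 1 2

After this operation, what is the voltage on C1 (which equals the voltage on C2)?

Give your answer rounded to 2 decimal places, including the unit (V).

Initial: C1(3μF, Q=5μC, V=1.67V), C2(5μF, Q=15μC, V=3.00V)
Op 1: CLOSE 1-2: Q_total=20.00, C_total=8.00, V=2.50; Q1=7.50, Q2=12.50; dissipated=1.667

Answer: 2.50 V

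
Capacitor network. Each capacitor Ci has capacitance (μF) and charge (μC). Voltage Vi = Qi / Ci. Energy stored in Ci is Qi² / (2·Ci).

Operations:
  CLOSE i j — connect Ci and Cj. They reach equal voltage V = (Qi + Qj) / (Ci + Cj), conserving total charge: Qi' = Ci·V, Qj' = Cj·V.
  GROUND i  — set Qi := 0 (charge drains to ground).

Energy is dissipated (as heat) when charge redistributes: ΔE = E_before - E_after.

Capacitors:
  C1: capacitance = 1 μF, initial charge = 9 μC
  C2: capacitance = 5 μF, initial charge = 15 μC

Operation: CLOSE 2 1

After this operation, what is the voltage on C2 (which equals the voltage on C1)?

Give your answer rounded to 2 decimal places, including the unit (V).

Initial: C1(1μF, Q=9μC, V=9.00V), C2(5μF, Q=15μC, V=3.00V)
Op 1: CLOSE 2-1: Q_total=24.00, C_total=6.00, V=4.00; Q2=20.00, Q1=4.00; dissipated=15.000

Answer: 4.00 V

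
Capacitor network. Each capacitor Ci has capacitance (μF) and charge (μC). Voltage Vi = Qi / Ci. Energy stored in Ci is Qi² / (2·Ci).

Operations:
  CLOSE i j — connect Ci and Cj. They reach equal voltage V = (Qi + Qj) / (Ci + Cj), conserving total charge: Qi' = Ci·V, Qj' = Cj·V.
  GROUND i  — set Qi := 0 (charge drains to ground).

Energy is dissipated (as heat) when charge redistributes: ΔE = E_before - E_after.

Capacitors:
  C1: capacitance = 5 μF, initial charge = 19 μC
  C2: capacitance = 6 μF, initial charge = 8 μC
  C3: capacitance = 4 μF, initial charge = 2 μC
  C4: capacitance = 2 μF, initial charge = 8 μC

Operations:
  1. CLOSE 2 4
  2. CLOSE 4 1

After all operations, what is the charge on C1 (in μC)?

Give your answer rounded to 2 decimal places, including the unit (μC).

Initial: C1(5μF, Q=19μC, V=3.80V), C2(6μF, Q=8μC, V=1.33V), C3(4μF, Q=2μC, V=0.50V), C4(2μF, Q=8μC, V=4.00V)
Op 1: CLOSE 2-4: Q_total=16.00, C_total=8.00, V=2.00; Q2=12.00, Q4=4.00; dissipated=5.333
Op 2: CLOSE 4-1: Q_total=23.00, C_total=7.00, V=3.29; Q4=6.57, Q1=16.43; dissipated=2.314
Final charges: Q1=16.43, Q2=12.00, Q3=2.00, Q4=6.57

Answer: 16.43 μC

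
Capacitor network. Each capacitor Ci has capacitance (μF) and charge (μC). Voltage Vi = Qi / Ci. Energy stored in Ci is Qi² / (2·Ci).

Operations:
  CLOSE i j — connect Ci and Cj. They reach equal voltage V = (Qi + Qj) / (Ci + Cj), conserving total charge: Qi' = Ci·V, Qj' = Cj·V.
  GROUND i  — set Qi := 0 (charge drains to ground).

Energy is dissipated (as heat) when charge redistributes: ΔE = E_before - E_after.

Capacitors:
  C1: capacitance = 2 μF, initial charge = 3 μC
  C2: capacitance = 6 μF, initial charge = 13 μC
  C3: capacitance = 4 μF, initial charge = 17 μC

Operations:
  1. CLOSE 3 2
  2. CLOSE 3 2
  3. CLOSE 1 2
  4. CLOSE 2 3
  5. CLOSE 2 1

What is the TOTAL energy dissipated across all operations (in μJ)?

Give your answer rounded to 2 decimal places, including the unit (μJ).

Answer: 7.08 μJ

Derivation:
Initial: C1(2μF, Q=3μC, V=1.50V), C2(6μF, Q=13μC, V=2.17V), C3(4μF, Q=17μC, V=4.25V)
Op 1: CLOSE 3-2: Q_total=30.00, C_total=10.00, V=3.00; Q3=12.00, Q2=18.00; dissipated=5.208
Op 2: CLOSE 3-2: Q_total=30.00, C_total=10.00, V=3.00; Q3=12.00, Q2=18.00; dissipated=0.000
Op 3: CLOSE 1-2: Q_total=21.00, C_total=8.00, V=2.62; Q1=5.25, Q2=15.75; dissipated=1.688
Op 4: CLOSE 2-3: Q_total=27.75, C_total=10.00, V=2.77; Q2=16.65, Q3=11.10; dissipated=0.169
Op 5: CLOSE 2-1: Q_total=21.90, C_total=8.00, V=2.74; Q2=16.43, Q1=5.47; dissipated=0.017
Total dissipated: 7.081 μJ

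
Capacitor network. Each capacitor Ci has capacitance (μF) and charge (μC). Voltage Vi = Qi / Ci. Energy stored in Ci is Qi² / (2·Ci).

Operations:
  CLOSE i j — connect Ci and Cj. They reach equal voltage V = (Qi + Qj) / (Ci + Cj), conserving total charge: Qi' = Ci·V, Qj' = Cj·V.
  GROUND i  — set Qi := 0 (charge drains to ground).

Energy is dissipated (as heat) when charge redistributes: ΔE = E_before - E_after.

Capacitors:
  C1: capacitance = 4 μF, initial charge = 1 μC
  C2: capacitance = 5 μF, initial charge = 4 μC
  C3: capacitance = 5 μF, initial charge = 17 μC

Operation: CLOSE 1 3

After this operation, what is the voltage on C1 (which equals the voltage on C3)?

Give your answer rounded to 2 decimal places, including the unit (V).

Initial: C1(4μF, Q=1μC, V=0.25V), C2(5μF, Q=4μC, V=0.80V), C3(5μF, Q=17μC, V=3.40V)
Op 1: CLOSE 1-3: Q_total=18.00, C_total=9.00, V=2.00; Q1=8.00, Q3=10.00; dissipated=11.025

Answer: 2.00 V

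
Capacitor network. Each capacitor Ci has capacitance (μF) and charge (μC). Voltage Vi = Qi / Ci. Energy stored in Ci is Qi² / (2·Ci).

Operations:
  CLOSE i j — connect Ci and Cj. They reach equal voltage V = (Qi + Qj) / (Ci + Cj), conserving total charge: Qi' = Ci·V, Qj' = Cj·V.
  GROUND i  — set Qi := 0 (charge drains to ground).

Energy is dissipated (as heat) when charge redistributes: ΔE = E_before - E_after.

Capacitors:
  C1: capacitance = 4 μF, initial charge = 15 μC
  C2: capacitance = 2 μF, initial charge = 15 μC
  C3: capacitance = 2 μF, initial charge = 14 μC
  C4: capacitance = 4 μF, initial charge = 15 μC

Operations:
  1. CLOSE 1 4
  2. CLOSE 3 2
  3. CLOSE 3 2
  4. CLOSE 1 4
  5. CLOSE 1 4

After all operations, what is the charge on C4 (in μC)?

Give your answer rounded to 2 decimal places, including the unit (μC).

Initial: C1(4μF, Q=15μC, V=3.75V), C2(2μF, Q=15μC, V=7.50V), C3(2μF, Q=14μC, V=7.00V), C4(4μF, Q=15μC, V=3.75V)
Op 1: CLOSE 1-4: Q_total=30.00, C_total=8.00, V=3.75; Q1=15.00, Q4=15.00; dissipated=0.000
Op 2: CLOSE 3-2: Q_total=29.00, C_total=4.00, V=7.25; Q3=14.50, Q2=14.50; dissipated=0.125
Op 3: CLOSE 3-2: Q_total=29.00, C_total=4.00, V=7.25; Q3=14.50, Q2=14.50; dissipated=0.000
Op 4: CLOSE 1-4: Q_total=30.00, C_total=8.00, V=3.75; Q1=15.00, Q4=15.00; dissipated=0.000
Op 5: CLOSE 1-4: Q_total=30.00, C_total=8.00, V=3.75; Q1=15.00, Q4=15.00; dissipated=0.000
Final charges: Q1=15.00, Q2=14.50, Q3=14.50, Q4=15.00

Answer: 15.00 μC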